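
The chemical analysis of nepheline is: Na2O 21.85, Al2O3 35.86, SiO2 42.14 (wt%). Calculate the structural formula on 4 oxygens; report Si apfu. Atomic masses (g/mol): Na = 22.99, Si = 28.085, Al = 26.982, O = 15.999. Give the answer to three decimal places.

0.998 Si apfu

Na2O (M=61.979): mol = 0.35254; Na = 0.70508, O = 0.35254.
Al2O3 (M=101.961): mol = 0.35170; Al = 0.70340, O = 1.05510.
SiO2 (M=60.083): mol = 0.70136; Si = 0.70136, O = 1.40272.
ΣO = 2.81036; factor = 4/ΣO = 1.42331.
Si apfu = 0.70136 × 1.42331 = 0.998.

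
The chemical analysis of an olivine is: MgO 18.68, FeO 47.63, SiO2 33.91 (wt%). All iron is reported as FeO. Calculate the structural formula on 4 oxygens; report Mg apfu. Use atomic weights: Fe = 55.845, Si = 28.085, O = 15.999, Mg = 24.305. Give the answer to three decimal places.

0.822 Mg apfu

MgO: 18.68/40.304 = 0.46348 mol → 0.46348 mol Mg, 0.46348 mol O.
FeO: 47.63/71.844 = 0.66296 mol → 0.66296 mol Fe, 0.66296 mol O.
SiO2: 33.91/60.083 = 0.56439 mol → 0.56439 mol Si, 1.12878 mol O.
Total oxygen = 2.25522 mol. Normalization factor = 4/2.25522 = 1.77366.
Mg per 4 O = 0.46348 × 1.77366 = 0.822.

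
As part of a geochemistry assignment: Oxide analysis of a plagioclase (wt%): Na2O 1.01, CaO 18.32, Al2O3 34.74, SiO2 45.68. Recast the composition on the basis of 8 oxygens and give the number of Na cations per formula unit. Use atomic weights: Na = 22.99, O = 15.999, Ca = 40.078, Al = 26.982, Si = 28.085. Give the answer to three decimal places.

Na2O: 1.01/61.979 = 0.01630 mol → 0.03260 mol Na, 0.01630 mol O.
CaO: 18.32/56.077 = 0.32669 mol → 0.32669 mol Ca, 0.32669 mol O.
Al2O3: 34.74/101.961 = 0.34072 mol → 0.68144 mol Al, 1.02216 mol O.
SiO2: 45.68/60.083 = 0.76028 mol → 0.76028 mol Si, 1.52056 mol O.
Total oxygen = 2.88571 mol. Normalization factor = 8/2.88571 = 2.77228.
Na per 8 O = 0.03260 × 2.77228 = 0.090.

0.090 Na apfu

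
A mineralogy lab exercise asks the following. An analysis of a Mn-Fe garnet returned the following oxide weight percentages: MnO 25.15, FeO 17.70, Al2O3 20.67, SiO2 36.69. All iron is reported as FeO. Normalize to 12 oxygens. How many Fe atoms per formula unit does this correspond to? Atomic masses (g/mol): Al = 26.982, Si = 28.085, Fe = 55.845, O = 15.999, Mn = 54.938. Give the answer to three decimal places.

MnO: 25.15/70.937 = 0.35454 mol → 0.35454 mol Mn, 0.35454 mol O.
FeO: 17.70/71.844 = 0.24637 mol → 0.24637 mol Fe, 0.24637 mol O.
Al2O3: 20.67/101.961 = 0.20272 mol → 0.40544 mol Al, 0.60816 mol O.
SiO2: 36.69/60.083 = 0.61066 mol → 0.61066 mol Si, 1.22132 mol O.
Total oxygen = 2.43039 mol. Normalization factor = 12/2.43039 = 4.93748.
Fe per 12 O = 0.24637 × 4.93748 = 1.216.

1.216 Fe apfu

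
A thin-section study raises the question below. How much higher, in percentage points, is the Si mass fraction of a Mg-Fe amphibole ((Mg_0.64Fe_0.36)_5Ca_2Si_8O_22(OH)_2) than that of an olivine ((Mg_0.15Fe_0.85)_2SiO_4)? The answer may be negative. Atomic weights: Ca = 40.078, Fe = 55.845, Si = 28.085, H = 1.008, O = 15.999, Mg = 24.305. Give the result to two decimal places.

11.40 percentage points

Si in (Mg_0.64Fe_0.36)_5Ca_2Si_8O_22(OH)_2: molar mass 869.125 g/mol; 8×28.085 = 224.680 g → 25.85 wt%.
Si in (Mg_0.15Fe_0.85)_2SiO_4: molar mass 194.309 g/mol; 1×28.085 = 28.085 g → 14.45 wt%.
Difference = 25.85 − 14.45 = 11.40 percentage points.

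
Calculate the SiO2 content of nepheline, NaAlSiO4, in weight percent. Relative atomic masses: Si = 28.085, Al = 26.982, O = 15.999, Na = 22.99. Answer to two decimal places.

Molar mass of NaAlSiO4 = 1×22.99 + 1×26.982 + 1×28.085 + 4×15.999 = 142.053 g/mol.
Each formula unit contains 1 Si, equivalent to 1/1 = 1.0000 mol SiO2.
M(SiO2) = 1×28.085 + 2×15.999 = 60.083 g/mol.
Mass of SiO2 per formula unit = 1.0000 × 60.083 = 60.083 g.
SiO2 wt% = 60.083 / 142.053 × 100 = 42.30%.

42.30 wt%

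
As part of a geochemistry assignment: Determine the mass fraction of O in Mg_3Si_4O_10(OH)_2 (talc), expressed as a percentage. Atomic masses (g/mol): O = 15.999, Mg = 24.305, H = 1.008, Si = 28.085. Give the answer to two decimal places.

Molar mass of Mg_3Si_4O_10(OH)_2: 3*24.305 + 4*28.085 + 12*15.999 + 2*1.008 = 379.259 g/mol.
Mass of O per formula unit: 12 × 15.999 = 191.988 g.
Weight fraction O = 191.988 / 379.259 = 0.5062.

50.62 weight percent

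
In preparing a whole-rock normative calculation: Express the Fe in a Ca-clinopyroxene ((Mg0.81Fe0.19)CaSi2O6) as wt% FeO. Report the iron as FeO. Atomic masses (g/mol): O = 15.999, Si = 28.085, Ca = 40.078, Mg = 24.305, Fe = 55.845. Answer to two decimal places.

6.13 wt%

Molar mass of (Mg0.81Fe0.19)CaSi2O6 = 0.81*24.305 + 0.19*55.845 + 1*40.078 + 2*28.085 + 6*15.999 = 222.540 g/mol.
Each formula unit contains 0.19 Fe, equivalent to 0.19/1 = 0.1900 mol FeO.
M(FeO) = 1×55.845 + 1×15.999 = 71.844 g/mol.
Mass of FeO per formula unit = 0.1900 × 71.844 = 13.650 g.
FeO wt% = 13.650 / 222.540 × 100 = 6.13%.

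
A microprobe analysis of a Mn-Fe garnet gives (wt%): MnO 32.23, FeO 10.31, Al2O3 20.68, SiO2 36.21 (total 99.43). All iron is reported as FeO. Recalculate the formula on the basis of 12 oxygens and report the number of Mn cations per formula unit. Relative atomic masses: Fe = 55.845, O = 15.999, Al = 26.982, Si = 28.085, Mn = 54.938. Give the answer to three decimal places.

2.261 Mn apfu

MnO (M=70.937): mol = 0.45435; Mn = 0.45435, O = 0.45435.
FeO (M=71.844): mol = 0.14351; Fe = 0.14351, O = 0.14351.
Al2O3 (M=101.961): mol = 0.20282; Al = 0.40564, O = 0.60846.
SiO2 (M=60.083): mol = 0.60267; Si = 0.60267, O = 1.20534.
ΣO = 2.41166; factor = 12/ΣO = 4.97583.
Mn apfu = 0.45435 × 4.97583 = 2.261.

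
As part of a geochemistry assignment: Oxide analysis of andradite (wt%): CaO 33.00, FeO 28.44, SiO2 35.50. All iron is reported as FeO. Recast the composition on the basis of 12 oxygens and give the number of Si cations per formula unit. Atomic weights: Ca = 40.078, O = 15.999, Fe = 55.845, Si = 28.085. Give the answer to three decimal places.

3.273 Si apfu

33.00 wt% CaO ÷ 56.077 g/mol = 0.58848 mol, giving 0.58848 Ca and 0.58848 O.
28.44 wt% FeO ÷ 71.844 g/mol = 0.39586 mol, giving 0.39586 Fe and 0.39586 O.
35.50 wt% SiO2 ÷ 60.083 g/mol = 0.59085 mol, giving 0.59085 Si and 1.18170 O.
Oxygen sums to 2.16604; scaling by 12/2.16604 = 5.54006 puts the formula on 12 O.
Si: 0.59085 × 5.54006 = 3.273 atoms per formula unit.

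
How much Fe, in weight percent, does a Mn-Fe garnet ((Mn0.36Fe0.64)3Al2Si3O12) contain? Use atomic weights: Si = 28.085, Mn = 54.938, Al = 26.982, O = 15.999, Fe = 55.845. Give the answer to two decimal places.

21.58 weight percent

Formula mass = 1.08·54.938 + 1.92·55.845 + 2·26.982 + 3·28.085 + 12·15.999 = 496.762 g/mol, of which 107.222 g is Fe.
So Fe makes up 107.222/496.762 = 0.2158 of the mass, i.e. 21.58%.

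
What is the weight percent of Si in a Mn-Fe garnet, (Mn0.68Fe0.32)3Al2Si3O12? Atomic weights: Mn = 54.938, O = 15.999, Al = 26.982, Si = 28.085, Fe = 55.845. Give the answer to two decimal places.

16.99 wt%

M((Mn0.68Fe0.32)3Al2Si3O12) = 495.892 g/mol.
Si contributes 3 × 28.085 = 84.255 g per mole.
84.255/495.892 = 0.1699 → 16.99%.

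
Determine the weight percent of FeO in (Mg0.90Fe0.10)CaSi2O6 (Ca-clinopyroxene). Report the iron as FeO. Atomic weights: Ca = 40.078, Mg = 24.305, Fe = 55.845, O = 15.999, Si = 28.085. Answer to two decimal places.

3.27 wt%

Molar mass of (Mg0.90Fe0.10)CaSi2O6 = 0.90×24.305 + 0.10×55.845 + 1×40.078 + 2×28.085 + 6×15.999 = 219.701 g/mol.
Each formula unit contains 0.10 Fe, equivalent to 0.10/1 = 0.1000 mol FeO.
M(FeO) = 1×55.845 + 1×15.999 = 71.844 g/mol.
Mass of FeO per formula unit = 0.1000 × 71.844 = 7.184 g.
FeO wt% = 7.184 / 219.701 × 100 = 3.27%.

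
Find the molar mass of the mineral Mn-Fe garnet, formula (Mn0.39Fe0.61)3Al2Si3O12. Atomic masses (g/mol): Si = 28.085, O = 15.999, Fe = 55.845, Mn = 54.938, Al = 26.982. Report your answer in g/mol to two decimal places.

The formula mass is the sum 1.17*54.938 + 1.83*55.845 + 2*26.982 + 3*28.085 + 12*15.999.

496.68 g/mol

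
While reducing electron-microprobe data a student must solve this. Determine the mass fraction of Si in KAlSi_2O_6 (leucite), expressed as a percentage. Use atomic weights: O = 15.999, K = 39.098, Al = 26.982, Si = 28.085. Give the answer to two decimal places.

25.74 mass %

Molar mass of KAlSi_2O_6: 1×39.098 + 1×26.982 + 2×28.085 + 6×15.999 = 218.244 g/mol.
Mass of Si per formula unit: 2 × 28.085 = 56.170 g.
Weight fraction Si = 56.170 / 218.244 = 0.2574.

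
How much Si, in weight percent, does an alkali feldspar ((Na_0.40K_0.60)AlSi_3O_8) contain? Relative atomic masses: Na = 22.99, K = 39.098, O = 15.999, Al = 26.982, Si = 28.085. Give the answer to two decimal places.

30.99 weight percent

M((Na_0.40K_0.60)AlSi_3O_8) = 271.884 g/mol.
Si contributes 3 × 28.085 = 84.255 g per mole.
84.255/271.884 = 0.3099 → 30.99%.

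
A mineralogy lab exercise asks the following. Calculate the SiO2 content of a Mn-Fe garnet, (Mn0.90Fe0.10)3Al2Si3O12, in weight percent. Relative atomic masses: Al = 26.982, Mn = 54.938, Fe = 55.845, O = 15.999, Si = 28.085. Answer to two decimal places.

Formula mass = 495.293 g/mol.
3 Si → 3.0000 mol SiO2 per formula unit; M(SiO2) = 60.083, so SiO2 mass = 180.249 g.
180.249/495.293 × 100 = 36.39 wt%.

36.39 wt%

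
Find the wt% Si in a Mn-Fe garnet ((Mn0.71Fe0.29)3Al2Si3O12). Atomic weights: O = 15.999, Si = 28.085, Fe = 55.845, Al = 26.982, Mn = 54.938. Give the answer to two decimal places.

16.99 wt%

Formula mass = 2.13*54.938 + 0.87*55.845 + 2*26.982 + 3*28.085 + 12*15.999 = 495.810 g/mol, of which 84.255 g is Si.
So Si makes up 84.255/495.810 = 0.1699 of the mass, i.e. 16.99%.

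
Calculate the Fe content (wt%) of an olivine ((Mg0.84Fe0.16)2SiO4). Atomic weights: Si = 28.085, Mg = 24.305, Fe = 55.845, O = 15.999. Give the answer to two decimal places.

11.85 wt%

Molar mass of (Mg0.84Fe0.16)2SiO4: 1.68*24.305 + 0.32*55.845 + 1*28.085 + 4*15.999 = 150.784 g/mol.
Mass of Fe per formula unit: 0.32 × 55.845 = 17.870 g.
Weight fraction Fe = 17.870 / 150.784 = 0.1185.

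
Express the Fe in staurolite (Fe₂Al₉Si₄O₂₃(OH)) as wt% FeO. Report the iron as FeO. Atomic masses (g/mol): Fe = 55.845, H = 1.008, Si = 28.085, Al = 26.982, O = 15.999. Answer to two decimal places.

Molar mass of Fe₂Al₉Si₄O₂₃(OH) = 2*55.845 + 9*26.982 + 4*28.085 + 24*15.999 + 1*1.008 = 851.852 g/mol.
Each formula unit contains 2 Fe, equivalent to 2/1 = 2.0000 mol FeO.
M(FeO) = 1×55.845 + 1×15.999 = 71.844 g/mol.
Mass of FeO per formula unit = 2.0000 × 71.844 = 143.688 g.
FeO wt% = 143.688 / 851.852 × 100 = 16.87%.

16.87 wt%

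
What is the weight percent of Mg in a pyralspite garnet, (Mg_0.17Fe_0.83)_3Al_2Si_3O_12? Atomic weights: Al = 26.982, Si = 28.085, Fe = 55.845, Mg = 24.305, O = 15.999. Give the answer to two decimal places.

2.57 wt%

Molar mass of (Mg_0.17Fe_0.83)_3Al_2Si_3O_12: 0.51·24.305 + 2.49·55.845 + 2·26.982 + 3·28.085 + 12·15.999 = 481.657 g/mol.
Mass of Mg per formula unit: 0.51 × 24.305 = 12.396 g.
Weight fraction Mg = 12.396 / 481.657 = 0.0257.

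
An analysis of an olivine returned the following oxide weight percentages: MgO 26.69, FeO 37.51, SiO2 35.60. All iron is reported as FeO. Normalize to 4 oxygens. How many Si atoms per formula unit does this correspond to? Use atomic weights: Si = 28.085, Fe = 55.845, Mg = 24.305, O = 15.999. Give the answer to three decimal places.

MgO (M=40.304): mol = 0.66222; Mg = 0.66222, O = 0.66222.
FeO (M=71.844): mol = 0.52210; Fe = 0.52210, O = 0.52210.
SiO2 (M=60.083): mol = 0.59251; Si = 0.59251, O = 1.18502.
ΣO = 2.36934; factor = 4/ΣO = 1.68823.
Si apfu = 0.59251 × 1.68823 = 1.000.

1.000 Si apfu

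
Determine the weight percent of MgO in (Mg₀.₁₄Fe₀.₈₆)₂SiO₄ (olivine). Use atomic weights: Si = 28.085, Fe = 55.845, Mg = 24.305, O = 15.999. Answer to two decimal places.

5.79 wt%

M((Mg₀.₁₄Fe₀.₈₆)₂SiO₄) = 194.940 g/mol; M(MgO) = 40.304 g/mol.
Moles MgO per formula unit = 0.28 Mg ÷ 1 = 0.2800.
MgO fraction = (0.2800 × 40.304) / 194.940 = 11.285/194.940 = 0.0579.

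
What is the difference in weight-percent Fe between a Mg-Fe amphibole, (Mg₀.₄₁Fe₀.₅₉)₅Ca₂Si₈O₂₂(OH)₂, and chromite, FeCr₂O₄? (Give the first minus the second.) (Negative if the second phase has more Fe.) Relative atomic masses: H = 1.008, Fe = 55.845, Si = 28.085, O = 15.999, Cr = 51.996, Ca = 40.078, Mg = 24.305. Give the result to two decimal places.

-6.75 percentage points

First mineral: 164.743 g Fe in 905.396 g formula = 18.20 wt% Fe.
Second mineral: 55.845 g Fe in 223.833 g formula = 24.95 wt% Fe.
18.20% − 24.95% gives a difference of -6.75 percentage points.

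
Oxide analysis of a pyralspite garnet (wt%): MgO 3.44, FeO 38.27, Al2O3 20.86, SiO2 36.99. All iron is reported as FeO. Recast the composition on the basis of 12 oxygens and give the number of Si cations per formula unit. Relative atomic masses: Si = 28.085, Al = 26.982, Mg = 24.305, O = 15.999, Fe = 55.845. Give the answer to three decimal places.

2.999 Si apfu

MgO (M=40.304): mol = 0.08535; Mg = 0.08535, O = 0.08535.
FeO (M=71.844): mol = 0.53268; Fe = 0.53268, O = 0.53268.
Al2O3 (M=101.961): mol = 0.20459; Al = 0.40918, O = 0.61377.
SiO2 (M=60.083): mol = 0.61565; Si = 0.61565, O = 1.23130.
ΣO = 2.46310; factor = 12/ΣO = 4.87191.
Si apfu = 0.61565 × 4.87191 = 2.999.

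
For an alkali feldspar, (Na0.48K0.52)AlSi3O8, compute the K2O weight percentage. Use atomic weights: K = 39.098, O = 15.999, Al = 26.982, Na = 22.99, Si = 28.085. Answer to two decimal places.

M((Na0.48K0.52)AlSi3O8) = 270.595 g/mol; M(K2O) = 94.195 g/mol.
Moles K2O per formula unit = 0.52 K ÷ 2 = 0.2600.
K2O fraction = (0.2600 × 94.195) / 270.595 = 24.491/270.595 = 0.0905.

9.05 wt%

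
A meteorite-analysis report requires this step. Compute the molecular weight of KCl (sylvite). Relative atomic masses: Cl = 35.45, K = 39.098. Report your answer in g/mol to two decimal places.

The formula mass is the sum 1·39.098 + 1·35.45.

74.55 g/mol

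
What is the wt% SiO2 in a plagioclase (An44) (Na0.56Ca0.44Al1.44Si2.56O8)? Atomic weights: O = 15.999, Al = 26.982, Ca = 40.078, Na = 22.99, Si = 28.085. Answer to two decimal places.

57.13 wt%

M(Na0.56Ca0.44Al1.44Si2.56O8) = 269.252 g/mol; M(SiO2) = 60.083 g/mol.
Moles SiO2 per formula unit = 2.56 Si ÷ 1 = 2.5600.
SiO2 fraction = (2.5600 × 60.083) / 269.252 = 153.812/269.252 = 0.5713.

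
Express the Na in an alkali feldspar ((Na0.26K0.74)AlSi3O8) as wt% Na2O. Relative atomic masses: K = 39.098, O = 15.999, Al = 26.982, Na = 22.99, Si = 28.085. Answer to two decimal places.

2.94 wt%

M((Na0.26K0.74)AlSi3O8) = 274.139 g/mol; M(Na2O) = 61.979 g/mol.
Moles Na2O per formula unit = 0.26 Na ÷ 2 = 0.1300.
Na2O fraction = (0.1300 × 61.979) / 274.139 = 8.057/274.139 = 0.0294.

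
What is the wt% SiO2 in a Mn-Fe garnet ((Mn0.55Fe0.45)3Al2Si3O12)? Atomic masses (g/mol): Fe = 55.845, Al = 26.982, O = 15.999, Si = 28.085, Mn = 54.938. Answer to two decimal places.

Formula mass = 496.245 g/mol.
3 Si → 3.0000 mol SiO2 per formula unit; M(SiO2) = 60.083, so SiO2 mass = 180.249 g.
180.249/496.245 × 100 = 36.32 wt%.

36.32 wt%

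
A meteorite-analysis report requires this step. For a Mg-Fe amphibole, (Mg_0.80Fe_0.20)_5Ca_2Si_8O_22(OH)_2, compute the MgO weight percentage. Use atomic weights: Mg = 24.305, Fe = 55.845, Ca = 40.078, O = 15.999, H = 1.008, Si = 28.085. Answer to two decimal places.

M((Mg_0.80Fe_0.20)_5Ca_2Si_8O_22(OH)_2) = 843.893 g/mol; M(MgO) = 40.304 g/mol.
Moles MgO per formula unit = 4 Mg ÷ 1 = 4.0000.
MgO fraction = (4.0000 × 40.304) / 843.893 = 161.216/843.893 = 0.1910.

19.10 wt%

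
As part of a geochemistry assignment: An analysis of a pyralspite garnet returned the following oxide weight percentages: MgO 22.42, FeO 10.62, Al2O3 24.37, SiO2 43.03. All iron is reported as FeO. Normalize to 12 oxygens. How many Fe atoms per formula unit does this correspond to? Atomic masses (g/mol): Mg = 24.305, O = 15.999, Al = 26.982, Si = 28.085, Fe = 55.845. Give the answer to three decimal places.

0.622 Fe apfu

MgO: 22.42/40.304 = 0.55627 mol → 0.55627 mol Mg, 0.55627 mol O.
FeO: 10.62/71.844 = 0.14782 mol → 0.14782 mol Fe, 0.14782 mol O.
Al2O3: 24.37/101.961 = 0.23901 mol → 0.47802 mol Al, 0.71703 mol O.
SiO2: 43.03/60.083 = 0.71618 mol → 0.71618 mol Si, 1.43236 mol O.
Total oxygen = 2.85348 mol. Normalization factor = 12/2.85348 = 4.20539.
Fe per 12 O = 0.14782 × 4.20539 = 0.622.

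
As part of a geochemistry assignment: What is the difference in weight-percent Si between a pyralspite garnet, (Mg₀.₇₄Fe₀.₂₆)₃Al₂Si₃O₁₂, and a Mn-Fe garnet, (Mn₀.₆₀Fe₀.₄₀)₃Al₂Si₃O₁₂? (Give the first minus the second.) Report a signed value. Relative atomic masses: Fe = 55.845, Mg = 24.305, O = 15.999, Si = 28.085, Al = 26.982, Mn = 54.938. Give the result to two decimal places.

2.72 percentage points

Si in (Mg₀.₇₄Fe₀.₂₆)₃Al₂Si₃O₁₂: molar mass 427.723 g/mol; 3×28.085 = 84.255 g → 19.70 wt%.
Si in (Mn₀.₆₀Fe₀.₄₀)₃Al₂Si₃O₁₂: molar mass 496.109 g/mol; 3×28.085 = 84.255 g → 16.98 wt%.
Difference = 19.70 − 16.98 = 2.72 percentage points.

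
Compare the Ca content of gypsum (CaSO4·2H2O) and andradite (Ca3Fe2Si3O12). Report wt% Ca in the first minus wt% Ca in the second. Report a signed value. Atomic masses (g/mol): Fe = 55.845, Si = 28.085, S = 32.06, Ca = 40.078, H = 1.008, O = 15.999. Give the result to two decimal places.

Ca in CaSO4·2H2O: molar mass 172.164 g/mol; 1×40.078 = 40.078 g → 23.28 wt%.
Ca in Ca3Fe2Si3O12: molar mass 508.167 g/mol; 3×40.078 = 120.234 g → 23.66 wt%.
Difference = 23.28 − 23.66 = -0.38 percentage points.

-0.38 percentage points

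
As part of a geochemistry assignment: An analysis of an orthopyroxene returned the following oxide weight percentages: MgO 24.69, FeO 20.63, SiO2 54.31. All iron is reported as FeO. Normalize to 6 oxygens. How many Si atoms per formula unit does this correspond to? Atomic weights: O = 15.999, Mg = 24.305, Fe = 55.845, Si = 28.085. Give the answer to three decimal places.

2.003 Si apfu

MgO: 24.69/40.304 = 0.61259 mol → 0.61259 mol Mg, 0.61259 mol O.
FeO: 20.63/71.844 = 0.28715 mol → 0.28715 mol Fe, 0.28715 mol O.
SiO2: 54.31/60.083 = 0.90392 mol → 0.90392 mol Si, 1.80784 mol O.
Total oxygen = 2.70758 mol. Normalization factor = 6/2.70758 = 2.21600.
Si per 6 O = 0.90392 × 2.21600 = 2.003.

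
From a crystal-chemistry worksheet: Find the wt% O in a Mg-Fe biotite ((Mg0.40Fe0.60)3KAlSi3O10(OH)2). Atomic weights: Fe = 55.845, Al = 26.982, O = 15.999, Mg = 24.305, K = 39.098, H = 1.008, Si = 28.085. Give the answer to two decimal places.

M((Mg0.40Fe0.60)3KAlSi3O10(OH)2) = 474.026 g/mol.
O contributes 12 × 15.999 = 191.988 g per mole.
191.988/474.026 = 0.4050 → 40.50%.

40.50 weight percent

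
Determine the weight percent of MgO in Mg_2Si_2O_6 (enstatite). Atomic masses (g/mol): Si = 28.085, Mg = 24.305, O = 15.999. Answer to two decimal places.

Formula mass = 200.774 g/mol.
2 Mg → 2.0000 mol MgO per formula unit; M(MgO) = 40.304, so MgO mass = 80.608 g.
80.608/200.774 × 100 = 40.15 wt%.

40.15 wt%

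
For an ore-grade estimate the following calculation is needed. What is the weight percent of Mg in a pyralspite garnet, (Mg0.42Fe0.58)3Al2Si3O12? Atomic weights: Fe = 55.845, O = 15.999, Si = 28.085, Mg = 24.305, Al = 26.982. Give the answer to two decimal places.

6.69 mass %

Formula mass = 1.26*24.305 + 1.74*55.845 + 2*26.982 + 3*28.085 + 12*15.999 = 458.002 g/mol, of which 30.624 g is Mg.
So Mg makes up 30.624/458.002 = 0.0669 of the mass, i.e. 6.69%.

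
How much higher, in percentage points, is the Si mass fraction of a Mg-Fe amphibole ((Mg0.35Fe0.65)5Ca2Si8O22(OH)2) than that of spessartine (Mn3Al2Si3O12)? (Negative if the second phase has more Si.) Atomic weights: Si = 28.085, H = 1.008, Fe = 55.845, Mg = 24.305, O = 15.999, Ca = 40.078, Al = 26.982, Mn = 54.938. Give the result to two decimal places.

7.54 percentage points

Si in (Mg0.35Fe0.65)5Ca2Si8O22(OH)2: molar mass 914.858 g/mol; 8×28.085 = 224.680 g → 24.56 wt%.
Si in Mn3Al2Si3O12: molar mass 495.021 g/mol; 3×28.085 = 84.255 g → 17.02 wt%.
Difference = 24.56 − 17.02 = 7.54 percentage points.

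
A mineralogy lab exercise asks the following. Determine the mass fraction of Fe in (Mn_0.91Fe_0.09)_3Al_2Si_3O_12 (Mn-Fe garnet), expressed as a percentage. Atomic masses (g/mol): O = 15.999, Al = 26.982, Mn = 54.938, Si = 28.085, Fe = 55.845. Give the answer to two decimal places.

3.04 weight percent

M((Mn_0.91Fe_0.09)_3Al_2Si_3O_12) = 495.266 g/mol.
Fe contributes 0.27 × 55.845 = 15.078 g per mole.
15.078/495.266 = 0.0304 → 3.04%.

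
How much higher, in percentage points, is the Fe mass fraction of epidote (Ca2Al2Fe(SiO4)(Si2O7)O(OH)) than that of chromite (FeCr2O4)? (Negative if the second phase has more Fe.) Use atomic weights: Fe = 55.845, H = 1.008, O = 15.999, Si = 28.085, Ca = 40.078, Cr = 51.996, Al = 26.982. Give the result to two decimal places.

Fe in Ca2Al2Fe(SiO4)(Si2O7)O(OH): molar mass 483.215 g/mol; 1×55.845 = 55.845 g → 11.56 wt%.
Fe in FeCr2O4: molar mass 223.833 g/mol; 1×55.845 = 55.845 g → 24.95 wt%.
Difference = 11.56 − 24.95 = -13.39 percentage points.

-13.39 percentage points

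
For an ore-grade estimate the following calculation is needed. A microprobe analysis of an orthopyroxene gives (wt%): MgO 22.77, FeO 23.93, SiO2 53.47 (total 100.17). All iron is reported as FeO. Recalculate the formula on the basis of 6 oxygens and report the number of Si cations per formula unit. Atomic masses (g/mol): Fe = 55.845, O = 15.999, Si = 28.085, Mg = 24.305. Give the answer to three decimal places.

1.994 Si apfu

22.77 wt% MgO ÷ 40.304 g/mol = 0.56496 mol, giving 0.56496 Mg and 0.56496 O.
23.93 wt% FeO ÷ 71.844 g/mol = 0.33308 mol, giving 0.33308 Fe and 0.33308 O.
53.47 wt% SiO2 ÷ 60.083 g/mol = 0.88994 mol, giving 0.88994 Si and 1.77988 O.
Oxygen sums to 2.67792; scaling by 6/2.67792 = 2.24054 puts the formula on 6 O.
Si: 0.88994 × 2.24054 = 1.994 atoms per formula unit.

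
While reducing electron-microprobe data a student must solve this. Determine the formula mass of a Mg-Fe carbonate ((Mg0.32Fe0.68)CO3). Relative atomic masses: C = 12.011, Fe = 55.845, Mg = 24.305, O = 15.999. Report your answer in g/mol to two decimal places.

Mg: 0.32 × 24.305 = 7.7776
Fe: 0.68 × 55.845 = 37.9746
C: 1 × 12.011 = 12.0110
O: 3 × 15.999 = 47.9970
Summing the contributions gives the formula mass.

105.76 g/mol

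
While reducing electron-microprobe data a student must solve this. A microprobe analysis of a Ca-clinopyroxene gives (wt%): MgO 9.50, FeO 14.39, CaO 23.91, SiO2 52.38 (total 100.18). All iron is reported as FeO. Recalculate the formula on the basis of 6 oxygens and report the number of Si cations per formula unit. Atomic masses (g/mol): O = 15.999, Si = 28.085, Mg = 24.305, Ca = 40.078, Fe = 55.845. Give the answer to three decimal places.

MgO: 9.50/40.304 = 0.23571 mol → 0.23571 mol Mg, 0.23571 mol O.
FeO: 14.39/71.844 = 0.20030 mol → 0.20030 mol Fe, 0.20030 mol O.
CaO: 23.91/56.077 = 0.42638 mol → 0.42638 mol Ca, 0.42638 mol O.
SiO2: 52.38/60.083 = 0.87179 mol → 0.87179 mol Si, 1.74358 mol O.
Total oxygen = 2.60597 mol. Normalization factor = 6/2.60597 = 2.30241.
Si per 6 O = 0.87179 × 2.30241 = 2.007.

2.007 Si apfu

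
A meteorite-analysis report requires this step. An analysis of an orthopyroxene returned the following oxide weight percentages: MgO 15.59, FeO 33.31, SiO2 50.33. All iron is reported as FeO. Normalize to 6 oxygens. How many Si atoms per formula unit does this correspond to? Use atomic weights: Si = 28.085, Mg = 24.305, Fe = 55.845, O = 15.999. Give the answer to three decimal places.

MgO: 15.59/40.304 = 0.38681 mol → 0.38681 mol Mg, 0.38681 mol O.
FeO: 33.31/71.844 = 0.46364 mol → 0.46364 mol Fe, 0.46364 mol O.
SiO2: 50.33/60.083 = 0.83767 mol → 0.83767 mol Si, 1.67534 mol O.
Total oxygen = 2.52579 mol. Normalization factor = 6/2.52579 = 2.37549.
Si per 6 O = 0.83767 × 2.37549 = 1.990.

1.990 Si apfu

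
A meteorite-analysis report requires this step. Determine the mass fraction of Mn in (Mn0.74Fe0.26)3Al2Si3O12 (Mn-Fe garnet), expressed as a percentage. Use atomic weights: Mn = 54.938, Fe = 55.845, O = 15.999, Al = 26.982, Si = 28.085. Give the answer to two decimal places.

M((Mn0.74Fe0.26)3Al2Si3O12) = 495.728 g/mol.
Mn contributes 2.22 × 54.938 = 121.962 g per mole.
121.962/495.728 = 0.2460 → 24.60%.

24.60 mass %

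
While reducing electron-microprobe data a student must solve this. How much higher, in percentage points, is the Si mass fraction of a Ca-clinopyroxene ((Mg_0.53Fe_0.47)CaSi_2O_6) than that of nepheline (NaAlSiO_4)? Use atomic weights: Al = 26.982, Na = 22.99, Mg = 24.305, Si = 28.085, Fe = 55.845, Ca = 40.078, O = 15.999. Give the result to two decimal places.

4.51 percentage points

Si in (Mg_0.53Fe_0.47)CaSi_2O_6: molar mass 231.371 g/mol; 2×28.085 = 56.170 g → 24.28 wt%.
Si in NaAlSiO_4: molar mass 142.053 g/mol; 1×28.085 = 28.085 g → 19.77 wt%.
Difference = 24.28 − 19.77 = 4.51 percentage points.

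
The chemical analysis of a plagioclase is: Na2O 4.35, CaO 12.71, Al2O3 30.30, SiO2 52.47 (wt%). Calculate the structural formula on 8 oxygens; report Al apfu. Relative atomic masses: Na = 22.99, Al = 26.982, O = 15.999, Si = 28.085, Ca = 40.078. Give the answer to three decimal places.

Na2O: 4.35/61.979 = 0.07019 mol → 0.14038 mol Na, 0.07019 mol O.
CaO: 12.71/56.077 = 0.22665 mol → 0.22665 mol Ca, 0.22665 mol O.
Al2O3: 30.30/101.961 = 0.29717 mol → 0.59434 mol Al, 0.89151 mol O.
SiO2: 52.47/60.083 = 0.87329 mol → 0.87329 mol Si, 1.74658 mol O.
Total oxygen = 2.93493 mol. Normalization factor = 8/2.93493 = 2.72579.
Al per 8 O = 0.59434 × 2.72579 = 1.620.

1.620 Al apfu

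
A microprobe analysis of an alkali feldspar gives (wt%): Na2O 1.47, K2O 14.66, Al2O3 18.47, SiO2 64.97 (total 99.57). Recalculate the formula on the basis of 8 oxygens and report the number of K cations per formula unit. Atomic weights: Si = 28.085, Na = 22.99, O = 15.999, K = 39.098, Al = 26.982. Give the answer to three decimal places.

0.863 K apfu

Na2O (M=61.979): mol = 0.02372; Na = 0.04744, O = 0.02372.
K2O (M=94.195): mol = 0.15563; K = 0.31126, O = 0.15563.
Al2O3 (M=101.961): mol = 0.18115; Al = 0.36230, O = 0.54345.
SiO2 (M=60.083): mol = 1.08134; Si = 1.08134, O = 2.16268.
ΣO = 2.88548; factor = 8/ΣO = 2.77250.
K apfu = 0.31126 × 2.77250 = 0.863.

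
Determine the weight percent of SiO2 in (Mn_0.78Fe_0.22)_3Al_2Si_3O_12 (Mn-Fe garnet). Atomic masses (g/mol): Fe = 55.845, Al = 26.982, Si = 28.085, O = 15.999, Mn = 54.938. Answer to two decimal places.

M((Mn_0.78Fe_0.22)_3Al_2Si_3O_12) = 495.620 g/mol; M(SiO2) = 60.083 g/mol.
Moles SiO2 per formula unit = 3 Si ÷ 1 = 3.0000.
SiO2 fraction = (3.0000 × 60.083) / 495.620 = 180.249/495.620 = 0.3637.

36.37 wt%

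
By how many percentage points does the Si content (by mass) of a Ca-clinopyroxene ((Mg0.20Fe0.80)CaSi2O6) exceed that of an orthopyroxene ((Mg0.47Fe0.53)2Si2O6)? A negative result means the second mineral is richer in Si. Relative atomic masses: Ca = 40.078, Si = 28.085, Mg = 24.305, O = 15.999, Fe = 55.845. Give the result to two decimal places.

-0.75 percentage points

First mineral: 56.170 g Si in 241.779 g formula = 23.23 wt% Si.
Second mineral: 56.170 g Si in 234.206 g formula = 23.98 wt% Si.
23.23% − 23.98% gives a difference of -0.75 percentage points.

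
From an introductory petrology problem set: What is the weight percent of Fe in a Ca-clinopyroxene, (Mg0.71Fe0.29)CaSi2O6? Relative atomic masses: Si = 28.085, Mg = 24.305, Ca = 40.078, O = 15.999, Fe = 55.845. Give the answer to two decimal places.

Molar mass of (Mg0.71Fe0.29)CaSi2O6: 0.71*24.305 + 0.29*55.845 + 1*40.078 + 2*28.085 + 6*15.999 = 225.694 g/mol.
Mass of Fe per formula unit: 0.29 × 55.845 = 16.195 g.
Weight fraction Fe = 16.195 / 225.694 = 0.0718.

7.18 wt%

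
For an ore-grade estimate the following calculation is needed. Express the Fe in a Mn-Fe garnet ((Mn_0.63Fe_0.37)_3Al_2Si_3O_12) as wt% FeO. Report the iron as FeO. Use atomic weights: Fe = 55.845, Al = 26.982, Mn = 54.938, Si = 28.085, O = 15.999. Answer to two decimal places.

M((Mn_0.63Fe_0.37)_3Al_2Si_3O_12) = 496.028 g/mol; M(FeO) = 71.844 g/mol.
Moles FeO per formula unit = 1.11 Fe ÷ 1 = 1.1100.
FeO fraction = (1.1100 × 71.844) / 496.028 = 79.747/496.028 = 0.1608.

16.08 wt%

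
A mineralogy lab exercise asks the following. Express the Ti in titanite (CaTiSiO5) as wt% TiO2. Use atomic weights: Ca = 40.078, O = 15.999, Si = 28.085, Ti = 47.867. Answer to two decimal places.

M(CaTiSiO5) = 196.025 g/mol; M(TiO2) = 79.865 g/mol.
Moles TiO2 per formula unit = 1 Ti ÷ 1 = 1.0000.
TiO2 fraction = (1.0000 × 79.865) / 196.025 = 79.865/196.025 = 0.4074.

40.74 wt%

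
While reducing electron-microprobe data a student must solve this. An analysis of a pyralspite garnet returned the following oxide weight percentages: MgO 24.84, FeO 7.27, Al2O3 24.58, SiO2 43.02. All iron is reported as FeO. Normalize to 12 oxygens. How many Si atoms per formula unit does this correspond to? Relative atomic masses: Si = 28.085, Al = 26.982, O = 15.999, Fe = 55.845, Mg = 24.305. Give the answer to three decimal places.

MgO (M=40.304): mol = 0.61632; Mg = 0.61632, O = 0.61632.
FeO (M=71.844): mol = 0.10119; Fe = 0.10119, O = 0.10119.
Al2O3 (M=101.961): mol = 0.24107; Al = 0.48214, O = 0.72321.
SiO2 (M=60.083): mol = 0.71601; Si = 0.71601, O = 1.43202.
ΣO = 2.87274; factor = 12/ΣO = 4.17720.
Si apfu = 0.71601 × 4.17720 = 2.991.

2.991 Si apfu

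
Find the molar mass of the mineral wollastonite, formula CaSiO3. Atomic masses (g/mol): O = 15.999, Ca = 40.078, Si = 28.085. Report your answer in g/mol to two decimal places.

116.16 g/mol

The formula mass is the sum 1*40.078 + 1*28.085 + 3*15.999.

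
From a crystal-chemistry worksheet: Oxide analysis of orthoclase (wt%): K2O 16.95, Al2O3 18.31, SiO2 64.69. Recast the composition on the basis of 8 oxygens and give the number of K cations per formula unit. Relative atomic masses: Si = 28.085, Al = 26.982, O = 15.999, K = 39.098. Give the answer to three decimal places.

16.95 wt% K2O ÷ 94.195 g/mol = 0.17995 mol, giving 0.35990 K and 0.17995 O.
18.31 wt% Al2O3 ÷ 101.961 g/mol = 0.17958 mol, giving 0.35916 Al and 0.53874 O.
64.69 wt% SiO2 ÷ 60.083 g/mol = 1.07668 mol, giving 1.07668 Si and 2.15336 O.
Oxygen sums to 2.87205; scaling by 8/2.87205 = 2.78547 puts the formula on 8 O.
K: 0.35990 × 2.78547 = 1.002 atoms per formula unit.

1.002 K apfu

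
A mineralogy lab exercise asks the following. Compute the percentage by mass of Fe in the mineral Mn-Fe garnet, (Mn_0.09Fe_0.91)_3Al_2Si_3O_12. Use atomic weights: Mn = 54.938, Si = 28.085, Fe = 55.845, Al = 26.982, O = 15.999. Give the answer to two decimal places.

M((Mn_0.09Fe_0.91)_3Al_2Si_3O_12) = 497.497 g/mol.
Fe contributes 2.73 × 55.845 = 152.457 g per mole.
152.457/497.497 = 0.3064 → 30.64%.

30.64 weight percent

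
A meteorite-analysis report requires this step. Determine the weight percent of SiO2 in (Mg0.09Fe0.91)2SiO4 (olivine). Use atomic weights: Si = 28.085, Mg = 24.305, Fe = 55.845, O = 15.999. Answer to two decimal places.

30.33 wt%

Formula mass = 198.094 g/mol.
1 Si → 1.0000 mol SiO2 per formula unit; M(SiO2) = 60.083, so SiO2 mass = 60.083 g.
60.083/198.094 × 100 = 30.33 wt%.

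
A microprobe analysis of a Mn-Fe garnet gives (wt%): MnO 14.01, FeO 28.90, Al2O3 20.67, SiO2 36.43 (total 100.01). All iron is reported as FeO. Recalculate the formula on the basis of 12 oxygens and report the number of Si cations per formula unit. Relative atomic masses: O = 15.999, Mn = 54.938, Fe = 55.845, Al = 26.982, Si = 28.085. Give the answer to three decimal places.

3.006 Si apfu

MnO: 14.01/70.937 = 0.19750 mol → 0.19750 mol Mn, 0.19750 mol O.
FeO: 28.90/71.844 = 0.40226 mol → 0.40226 mol Fe, 0.40226 mol O.
Al2O3: 20.67/101.961 = 0.20272 mol → 0.40544 mol Al, 0.60816 mol O.
SiO2: 36.43/60.083 = 0.60633 mol → 0.60633 mol Si, 1.21266 mol O.
Total oxygen = 2.42058 mol. Normalization factor = 12/2.42058 = 4.95749.
Si per 12 O = 0.60633 × 4.95749 = 3.006.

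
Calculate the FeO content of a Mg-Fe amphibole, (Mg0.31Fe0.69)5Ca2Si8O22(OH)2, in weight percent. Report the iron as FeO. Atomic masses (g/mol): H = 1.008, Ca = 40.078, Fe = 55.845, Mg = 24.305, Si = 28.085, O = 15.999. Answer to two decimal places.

26.91 wt%

Molar mass of (Mg0.31Fe0.69)5Ca2Si8O22(OH)2 = 1.55·24.305 + 3.45·55.845 + 2·40.078 + 8·28.085 + 24·15.999 + 2·1.008 = 921.166 g/mol.
Each formula unit contains 3.45 Fe, equivalent to 3.45/1 = 3.4500 mol FeO.
M(FeO) = 1×55.845 + 1×15.999 = 71.844 g/mol.
Mass of FeO per formula unit = 3.4500 × 71.844 = 247.862 g.
FeO wt% = 247.862 / 921.166 × 100 = 26.91%.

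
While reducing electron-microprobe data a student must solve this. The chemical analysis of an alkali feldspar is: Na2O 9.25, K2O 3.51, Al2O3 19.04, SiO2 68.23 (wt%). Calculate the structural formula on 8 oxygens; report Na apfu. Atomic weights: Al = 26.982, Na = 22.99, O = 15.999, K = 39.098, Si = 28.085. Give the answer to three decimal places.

Na2O: 9.25/61.979 = 0.14924 mol → 0.29848 mol Na, 0.14924 mol O.
K2O: 3.51/94.195 = 0.03726 mol → 0.07452 mol K, 0.03726 mol O.
Al2O3: 19.04/101.961 = 0.18674 mol → 0.37348 mol Al, 0.56022 mol O.
SiO2: 68.23/60.083 = 1.13560 mol → 1.13560 mol Si, 2.27120 mol O.
Total oxygen = 3.01792 mol. Normalization factor = 8/3.01792 = 2.65083.
Na per 8 O = 0.29848 × 2.65083 = 0.791.

0.791 Na apfu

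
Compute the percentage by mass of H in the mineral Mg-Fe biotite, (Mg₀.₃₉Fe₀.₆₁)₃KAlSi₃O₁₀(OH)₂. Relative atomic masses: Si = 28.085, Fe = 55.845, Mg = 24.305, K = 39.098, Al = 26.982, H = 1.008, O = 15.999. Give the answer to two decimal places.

0.42 wt%

Molar mass of (Mg₀.₃₉Fe₀.₆₁)₃KAlSi₃O₁₀(OH)₂: 1.17×24.305 + 1.83×55.845 + 1×39.098 + 1×26.982 + 3×28.085 + 12×15.999 + 2×1.008 = 474.972 g/mol.
Mass of H per formula unit: 2 × 1.008 = 2.016 g.
Weight fraction H = 2.016 / 474.972 = 0.0042.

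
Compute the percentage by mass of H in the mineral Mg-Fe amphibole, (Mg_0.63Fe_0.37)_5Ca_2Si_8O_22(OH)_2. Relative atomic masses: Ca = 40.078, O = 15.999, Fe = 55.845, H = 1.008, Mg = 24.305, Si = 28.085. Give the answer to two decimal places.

0.23 mass %

M((Mg_0.63Fe_0.37)_5Ca_2Si_8O_22(OH)_2) = 870.702 g/mol.
H contributes 2 × 1.008 = 2.016 g per mole.
2.016/870.702 = 0.0023 → 0.23%.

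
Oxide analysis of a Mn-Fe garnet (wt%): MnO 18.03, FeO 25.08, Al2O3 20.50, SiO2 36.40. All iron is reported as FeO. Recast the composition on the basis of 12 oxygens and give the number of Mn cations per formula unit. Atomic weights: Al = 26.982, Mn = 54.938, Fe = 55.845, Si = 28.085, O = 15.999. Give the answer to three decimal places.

1.261 Mn apfu

MnO: 18.03/70.937 = 0.25417 mol → 0.25417 mol Mn, 0.25417 mol O.
FeO: 25.08/71.844 = 0.34909 mol → 0.34909 mol Fe, 0.34909 mol O.
Al2O3: 20.50/101.961 = 0.20106 mol → 0.40212 mol Al, 0.60318 mol O.
SiO2: 36.40/60.083 = 0.60583 mol → 0.60583 mol Si, 1.21166 mol O.
Total oxygen = 2.41810 mol. Normalization factor = 12/2.41810 = 4.96257.
Mn per 12 O = 0.25417 × 4.96257 = 1.261.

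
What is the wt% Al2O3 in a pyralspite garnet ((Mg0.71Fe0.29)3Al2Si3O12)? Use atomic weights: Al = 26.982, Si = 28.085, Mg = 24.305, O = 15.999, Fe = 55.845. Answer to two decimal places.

Formula mass = 430.562 g/mol.
2 Al → 1.0000 mol Al2O3 per formula unit; M(Al2O3) = 101.961, so Al2O3 mass = 101.961 g.
101.961/430.562 × 100 = 23.68 wt%.

23.68 wt%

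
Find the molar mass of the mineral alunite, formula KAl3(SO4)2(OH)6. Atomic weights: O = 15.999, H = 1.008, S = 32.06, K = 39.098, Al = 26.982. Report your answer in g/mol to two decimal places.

K: 1 × 39.098 = 39.0980
Al: 3 × 26.982 = 80.9460
S: 2 × 32.06 = 64.1200
O: 14 × 15.999 = 223.9860
H: 6 × 1.008 = 6.0480
Summing the contributions gives the formula mass.

414.20 g/mol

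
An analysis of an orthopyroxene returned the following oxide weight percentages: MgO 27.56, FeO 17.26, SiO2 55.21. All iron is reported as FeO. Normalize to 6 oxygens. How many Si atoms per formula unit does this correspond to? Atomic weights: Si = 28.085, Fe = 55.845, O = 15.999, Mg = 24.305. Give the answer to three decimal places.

MgO: 27.56/40.304 = 0.68380 mol → 0.68380 mol Mg, 0.68380 mol O.
FeO: 17.26/71.844 = 0.24024 mol → 0.24024 mol Fe, 0.24024 mol O.
SiO2: 55.21/60.083 = 0.91890 mol → 0.91890 mol Si, 1.83780 mol O.
Total oxygen = 2.76184 mol. Normalization factor = 6/2.76184 = 2.17246.
Si per 6 O = 0.91890 × 2.17246 = 1.996.

1.996 Si apfu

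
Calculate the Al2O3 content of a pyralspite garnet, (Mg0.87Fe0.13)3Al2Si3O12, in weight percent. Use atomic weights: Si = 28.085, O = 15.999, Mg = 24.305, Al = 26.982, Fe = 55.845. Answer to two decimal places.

24.54 wt%

M((Mg0.87Fe0.13)3Al2Si3O12) = 415.423 g/mol; M(Al2O3) = 101.961 g/mol.
Moles Al2O3 per formula unit = 2 Al ÷ 2 = 1.0000.
Al2O3 fraction = (1.0000 × 101.961) / 415.423 = 101.961/415.423 = 0.2454.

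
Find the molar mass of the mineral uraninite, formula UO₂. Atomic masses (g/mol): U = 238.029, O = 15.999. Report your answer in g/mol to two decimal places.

U: 1 × 238.029 = 238.0290
O: 2 × 15.999 = 31.9980
Summing the contributions gives the formula mass.

270.03 g/mol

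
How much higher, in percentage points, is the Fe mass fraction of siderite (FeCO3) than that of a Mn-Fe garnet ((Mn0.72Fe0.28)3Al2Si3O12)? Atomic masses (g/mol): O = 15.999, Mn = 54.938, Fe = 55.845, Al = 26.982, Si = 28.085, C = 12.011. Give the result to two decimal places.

First mineral: 55.845 g Fe in 115.853 g formula = 48.20 wt% Fe.
Second mineral: 46.910 g Fe in 495.783 g formula = 9.46 wt% Fe.
48.20% − 9.46% gives a difference of 38.74 percentage points.

38.74 percentage points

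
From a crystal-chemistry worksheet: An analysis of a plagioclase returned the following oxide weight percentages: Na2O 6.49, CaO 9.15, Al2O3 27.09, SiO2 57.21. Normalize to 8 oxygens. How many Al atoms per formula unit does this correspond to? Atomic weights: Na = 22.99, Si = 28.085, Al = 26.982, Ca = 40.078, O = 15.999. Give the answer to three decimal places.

1.432 Al apfu

Na2O: 6.49/61.979 = 0.10471 mol → 0.20942 mol Na, 0.10471 mol O.
CaO: 9.15/56.077 = 0.16317 mol → 0.16317 mol Ca, 0.16317 mol O.
Al2O3: 27.09/101.961 = 0.26569 mol → 0.53138 mol Al, 0.79707 mol O.
SiO2: 57.21/60.083 = 0.95218 mol → 0.95218 mol Si, 1.90436 mol O.
Total oxygen = 2.96931 mol. Normalization factor = 8/2.96931 = 2.69423.
Al per 8 O = 0.53138 × 2.69423 = 1.432.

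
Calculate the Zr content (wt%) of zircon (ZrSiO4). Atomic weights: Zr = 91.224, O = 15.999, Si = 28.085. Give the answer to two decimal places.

M(ZrSiO4) = 183.305 g/mol.
Zr contributes 1 × 91.224 = 91.224 g per mole.
91.224/183.305 = 0.4977 → 49.77%.

49.77 wt%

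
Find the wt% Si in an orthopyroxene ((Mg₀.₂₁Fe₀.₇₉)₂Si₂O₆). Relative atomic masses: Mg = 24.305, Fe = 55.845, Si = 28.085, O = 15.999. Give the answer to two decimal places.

Formula mass = 0.42*24.305 + 1.58*55.845 + 2*28.085 + 6*15.999 = 250.607 g/mol, of which 56.170 g is Si.
So Si makes up 56.170/250.607 = 0.2241 of the mass, i.e. 22.41%.

22.41 mass %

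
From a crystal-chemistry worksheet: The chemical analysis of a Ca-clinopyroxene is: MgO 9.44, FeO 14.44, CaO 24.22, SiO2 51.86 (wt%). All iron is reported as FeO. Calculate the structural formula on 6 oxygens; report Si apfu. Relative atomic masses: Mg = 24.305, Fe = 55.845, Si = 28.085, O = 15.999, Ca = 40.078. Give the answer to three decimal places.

1.997 Si apfu

9.44 wt% MgO ÷ 40.304 g/mol = 0.23422 mol, giving 0.23422 Mg and 0.23422 O.
14.44 wt% FeO ÷ 71.844 g/mol = 0.20099 mol, giving 0.20099 Fe and 0.20099 O.
24.22 wt% CaO ÷ 56.077 g/mol = 0.43191 mol, giving 0.43191 Ca and 0.43191 O.
51.86 wt% SiO2 ÷ 60.083 g/mol = 0.86314 mol, giving 0.86314 Si and 1.72628 O.
Oxygen sums to 2.59340; scaling by 6/2.59340 = 2.31357 puts the formula on 6 O.
Si: 0.86314 × 2.31357 = 1.997 atoms per formula unit.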